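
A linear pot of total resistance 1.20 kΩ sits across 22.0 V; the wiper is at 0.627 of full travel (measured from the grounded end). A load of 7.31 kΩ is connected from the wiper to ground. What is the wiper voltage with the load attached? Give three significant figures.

V ≈ 13.3 V

The wiper splits the pot into (1−α)R = 447.6 Ω above and αR = 752.4 Ω below.
Lower section ‖ load = 682.2 Ω.
V_wiper = 22.0 × 682.2/(447.6 + 682.2) = 13.3 V.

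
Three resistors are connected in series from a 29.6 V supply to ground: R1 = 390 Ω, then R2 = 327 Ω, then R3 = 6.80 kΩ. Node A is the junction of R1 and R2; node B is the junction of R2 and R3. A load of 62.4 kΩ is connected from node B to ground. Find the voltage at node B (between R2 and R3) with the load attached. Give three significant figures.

At node B, R3 is in parallel with the load: R3‖R_L = 6132 Ω.
Below node A the resistance is R2 + (R3‖R_L) = 6459 Ω, so V_A = 29.6 × 6459/6849 = 27.91 V.
Then V_B = V_A × (R3‖R_L)/(R2 + R3‖R_L) = 27.91 × 6132/6459 = 26.5 V.

V ≈ 26.5 V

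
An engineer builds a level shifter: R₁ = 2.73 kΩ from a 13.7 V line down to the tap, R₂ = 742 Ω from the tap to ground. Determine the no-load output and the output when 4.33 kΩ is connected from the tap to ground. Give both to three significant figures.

Unloaded: 2.93 V; loaded: 2.58 V

Open-circuit: V = 13.7 × 742/(2730 + 742) = 2.93 V.
With the load, R₂ becomes R₂‖R_L = 633.5 Ω, so V = 13.7 × 633.5/3363 = 2.58 V.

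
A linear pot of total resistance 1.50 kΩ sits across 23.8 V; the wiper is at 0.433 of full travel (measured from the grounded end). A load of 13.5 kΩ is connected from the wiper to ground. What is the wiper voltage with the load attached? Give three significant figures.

V ≈ 10.0 V

The wiper splits the pot into (1−α)R = 850.5 Ω above and αR = 649.5 Ω below.
Lower section ‖ load = 619.7 Ω.
V_wiper = 23.8 × 619.7/(850.5 + 619.7) = 10.0 V.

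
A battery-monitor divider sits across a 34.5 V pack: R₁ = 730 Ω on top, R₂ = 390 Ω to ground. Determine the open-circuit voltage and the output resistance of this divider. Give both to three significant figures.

V_th is the open-circuit tap voltage: 34.5 × 390/(730 + 390) = 12.0 V.
With the supply zeroed, R₁ and R₂ appear in parallel from the tap: R_th = R₁‖R₂ = (730 × 390)/1120 = 254 Ω.

V_th = 12.0 V, R_th = 254 Ω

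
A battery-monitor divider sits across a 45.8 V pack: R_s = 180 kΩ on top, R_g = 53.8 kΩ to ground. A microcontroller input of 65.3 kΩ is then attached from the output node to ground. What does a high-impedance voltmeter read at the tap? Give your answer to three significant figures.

V_out ≈ 6.45 V

The load sits in parallel with R_g: R_g‖R_L = (53.8 × 65.3) / (53.8 + 65.3) = 29.50 kΩ.
V_out = 45.8 × 29.50 / (180 + 29.50) = 45.8 × 29.50/209.5 = 6.45 V.
(Unloaded it would have been 10.5 V.)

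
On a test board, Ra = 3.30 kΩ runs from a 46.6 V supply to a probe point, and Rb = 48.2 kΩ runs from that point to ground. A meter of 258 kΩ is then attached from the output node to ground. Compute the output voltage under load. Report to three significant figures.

The load sits in parallel with Rb: Rb‖R_L = (48.2 × 258) / (48.2 + 258) = 40.61 kΩ.
V_out = 46.6 × 40.61 / (3.30 + 40.61) = 46.6 × 40.61/43.91 = 43.1 V.

V_out ≈ 43.1 V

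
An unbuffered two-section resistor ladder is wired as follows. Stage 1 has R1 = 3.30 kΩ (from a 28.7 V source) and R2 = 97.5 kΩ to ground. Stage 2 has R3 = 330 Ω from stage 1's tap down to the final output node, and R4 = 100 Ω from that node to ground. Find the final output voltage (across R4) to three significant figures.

V_out ≈ 0.766 V

Stage 2 presents R3+R4 = 430.0 Ω as a load on stage 1's tap.
Stage 1's lower leg becomes R2‖(R3+R4) = 428.1 Ω, so V_mid = 28.7 × 428.1/3728 = 3.296 V.
Stage 2 is itself unloaded: V_out = V_mid × R4/(R3+R4) = 3.296 × 100/430.0 = 0.766 V.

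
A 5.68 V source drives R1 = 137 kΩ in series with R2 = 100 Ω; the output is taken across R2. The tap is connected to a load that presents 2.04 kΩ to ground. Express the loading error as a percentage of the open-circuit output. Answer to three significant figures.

The divider's output (Thévenin) resistance is R1‖R2 = 99.93 Ω.
Fractional drop under load = R_th/(R_th + R_L) = 99.93 / (99.93 + 2040) = 0.04670.
So the output falls by 4.67 %.

4.67 %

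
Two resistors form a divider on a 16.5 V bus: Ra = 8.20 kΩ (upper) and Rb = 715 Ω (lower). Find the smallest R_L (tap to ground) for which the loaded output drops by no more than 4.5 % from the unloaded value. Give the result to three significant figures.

R_L(min) ≈ 14.0 kΩ

Output resistance R_th = Ra‖Rb = (8200 × 715)/8915 = 657.7 Ω.
The fractional drop is R_th/(R_th + R_L); requiring this ≤ 0.0450 gives R_L ≥ R_th(1/0.0450 − 1) = 657.7 × 21.22 = 14.0 kΩ.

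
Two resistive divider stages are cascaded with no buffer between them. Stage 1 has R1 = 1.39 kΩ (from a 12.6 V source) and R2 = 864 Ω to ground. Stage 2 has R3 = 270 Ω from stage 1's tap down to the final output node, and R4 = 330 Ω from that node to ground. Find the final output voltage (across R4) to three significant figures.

V_out ≈ 1.41 V

Stage 2 presents R3+R4 = 600.0 Ω as a load on stage 1's tap.
Stage 1's lower leg becomes R2‖(R3+R4) = 354.1 Ω, so V_mid = 12.6 × 354.1/1744 = 2.558 V.
Stage 2 is itself unloaded: V_out = V_mid × R4/(R3+R4) = 2.558 × 330/600.0 = 1.41 V.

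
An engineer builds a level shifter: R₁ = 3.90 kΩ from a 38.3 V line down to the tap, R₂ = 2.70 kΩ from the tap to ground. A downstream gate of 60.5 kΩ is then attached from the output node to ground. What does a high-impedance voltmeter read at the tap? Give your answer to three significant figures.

The load sits in parallel with R₂: R₂‖R_L = (2.70 × 60.5) / (2.70 + 60.5) = 2.585 kΩ.
V_out = 38.3 × 2.585 / (3.90 + 2.585) = 38.3 × 2.585/6.485 = 15.3 V.
(Unloaded it would have been 15.7 V.)

V_out ≈ 15.3 V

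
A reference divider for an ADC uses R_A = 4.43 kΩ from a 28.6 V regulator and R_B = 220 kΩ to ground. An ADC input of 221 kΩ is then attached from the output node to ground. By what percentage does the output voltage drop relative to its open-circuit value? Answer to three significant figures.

The divider's output (Thévenin) resistance is R_A‖R_B = 4.343 kΩ.
Fractional drop under load = R_th/(R_th + R_L) = 4.343 / (4.343 + 221) = 0.01927.
So the output falls by 1.93 %.

1.93 %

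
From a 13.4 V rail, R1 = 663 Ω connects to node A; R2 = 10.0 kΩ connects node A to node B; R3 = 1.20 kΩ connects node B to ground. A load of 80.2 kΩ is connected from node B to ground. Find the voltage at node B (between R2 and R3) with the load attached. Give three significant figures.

At node B, R3 is in parallel with the load: R3‖R_L = 1182 Ω.
Below node A the resistance is R2 + (R3‖R_L) = 11180 Ω, so V_A = 13.4 × 11180/11850 = 12.65 V.
Then V_B = V_A × (R3‖R_L)/(R2 + R3‖R_L) = 12.65 × 1182/11180 = 1.34 V.

V ≈ 1.34 V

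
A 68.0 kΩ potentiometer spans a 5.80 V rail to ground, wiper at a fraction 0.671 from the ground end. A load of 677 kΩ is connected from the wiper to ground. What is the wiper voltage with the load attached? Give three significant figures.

V ≈ 3.81 V

The wiper splits the pot into (1−α)R = 22.37 kΩ above and αR = 45.63 kΩ below.
Lower section ‖ load = 42.75 kΩ.
V_wiper = 5.80 × 42.75/(22.37 + 42.75) = 3.81 V.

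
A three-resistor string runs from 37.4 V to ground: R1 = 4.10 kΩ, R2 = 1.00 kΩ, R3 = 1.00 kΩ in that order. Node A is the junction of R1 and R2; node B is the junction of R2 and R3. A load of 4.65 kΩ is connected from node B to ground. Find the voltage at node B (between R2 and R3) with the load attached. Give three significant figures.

V ≈ 5.20 V

At node B, R3 is in parallel with the load: R3‖R_L = 0.8230 kΩ.
Below node A the resistance is R2 + (R3‖R_L) = 1.823 kΩ, so V_A = 37.4 × 1.823/5.923 = 11.51 V.
Then V_B = V_A × (R3‖R_L)/(R2 + R3‖R_L) = 11.51 × 0.8230/1.823 = 5.20 V.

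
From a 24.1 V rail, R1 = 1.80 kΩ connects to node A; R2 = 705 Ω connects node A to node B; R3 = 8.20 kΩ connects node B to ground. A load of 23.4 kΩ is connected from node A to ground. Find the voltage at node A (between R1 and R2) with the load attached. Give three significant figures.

V ≈ 18.8 V

Below node A the series string R2+R3 = 8905 Ω sits in parallel with the 23400 Ω load: 6450 Ω.
V_A = 24.1 × 6450/(1800 + 6450) = 18.8 V.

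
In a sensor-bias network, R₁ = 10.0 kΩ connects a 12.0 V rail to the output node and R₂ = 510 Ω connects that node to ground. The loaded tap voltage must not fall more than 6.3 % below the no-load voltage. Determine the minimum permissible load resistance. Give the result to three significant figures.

R_L(min) ≈ 7.22 kΩ

Output resistance R_th = R₁‖R₂ = (10000 × 510)/10510 = 485.3 Ω.
The fractional drop is R_th/(R_th + R_L); requiring this ≤ 0.0630 gives R_L ≥ R_th(1/0.0630 − 1) = 485.3 × 14.87 = 7.22 kΩ.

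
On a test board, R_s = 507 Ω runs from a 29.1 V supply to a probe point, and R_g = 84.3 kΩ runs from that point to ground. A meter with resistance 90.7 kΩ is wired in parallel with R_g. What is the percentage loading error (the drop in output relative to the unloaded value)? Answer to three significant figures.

The divider's output (Thévenin) resistance is R_s‖R_g = 504.0 Ω.
Fractional drop under load = R_th/(R_th + R_L) = 504.0 / (504.0 + 90700) = 0.005526.
So the output falls by 0.553 %.

0.553 %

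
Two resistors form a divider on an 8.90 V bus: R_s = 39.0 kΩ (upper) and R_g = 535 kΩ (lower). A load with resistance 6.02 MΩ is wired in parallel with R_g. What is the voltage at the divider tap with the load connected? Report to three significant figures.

The load sits in parallel with R_g: R_g‖R_L = (535 × 6020) / (535 + 6020) = 491.3 kΩ.
V_out = 8.90 × 491.3 / (39.0 + 491.3) = 8.90 × 491.3/530.3 = 8.25 V.

V_out ≈ 8.25 V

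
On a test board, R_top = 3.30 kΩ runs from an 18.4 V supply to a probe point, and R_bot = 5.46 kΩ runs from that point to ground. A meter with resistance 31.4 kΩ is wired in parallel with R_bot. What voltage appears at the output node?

The load sits in parallel with R_bot: R_bot‖R_L = (5.46 × 31.4) / (5.46 + 31.4) = 4.651 kΩ.
V_out = 18.4 × 4.651 / (3.30 + 4.651) = 18.4 × 4.651/7.951 = 10.8 V.

V_out ≈ 10.8 V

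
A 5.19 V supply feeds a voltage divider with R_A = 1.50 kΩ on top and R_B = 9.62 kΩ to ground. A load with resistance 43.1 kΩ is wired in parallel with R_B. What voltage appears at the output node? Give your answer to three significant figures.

V_out ≈ 4.36 V

The load sits in parallel with R_B: R_B‖R_L = (9.62 × 43.1) / (9.62 + 43.1) = 7.865 kΩ.
V_out = 5.19 × 7.865 / (1.50 + 7.865) = 5.19 × 7.865/9.365 = 4.36 V.
(Unloaded it would have been 4.49 V.)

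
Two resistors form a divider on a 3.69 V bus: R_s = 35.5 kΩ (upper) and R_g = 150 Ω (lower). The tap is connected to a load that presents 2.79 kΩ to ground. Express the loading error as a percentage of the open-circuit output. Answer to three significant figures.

The divider's output (Thévenin) resistance is R_s‖R_g = 149.4 Ω.
Fractional drop under load = R_th/(R_th + R_L) = 149.4 / (149.4 + 2790) = 0.05082.
So the output falls by 5.08 %.

5.08 %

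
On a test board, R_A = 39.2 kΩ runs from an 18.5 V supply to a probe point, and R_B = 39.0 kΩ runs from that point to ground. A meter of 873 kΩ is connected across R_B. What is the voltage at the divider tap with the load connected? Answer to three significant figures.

V_out ≈ 9.02 V

The load sits in parallel with R_B: R_B‖R_L = (39.0 × 873) / (39.0 + 873) = 37.33 kΩ.
V_out = 18.5 × 37.33 / (39.2 + 37.33) = 18.5 × 37.33/76.53 = 9.02 V.
(Unloaded it would have been 9.23 V.)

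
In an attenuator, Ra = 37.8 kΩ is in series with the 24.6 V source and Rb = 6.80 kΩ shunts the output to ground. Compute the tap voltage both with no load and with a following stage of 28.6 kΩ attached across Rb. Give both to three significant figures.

Unloaded: 3.75 V; loaded: 3.12 V

Open-circuit: V = 24.6 × 6.80/(37.8 + 6.80) = 3.75 V.
With the load, Rb becomes Rb‖R_L = 5.494 kΩ, so V = 24.6 × 5.494/43.29 = 3.12 V.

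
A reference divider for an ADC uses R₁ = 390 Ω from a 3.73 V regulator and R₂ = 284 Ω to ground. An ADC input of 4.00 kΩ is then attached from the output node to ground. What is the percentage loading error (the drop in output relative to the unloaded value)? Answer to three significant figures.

3.95 %

The divider's output (Thévenin) resistance is R₁‖R₂ = 164.3 Ω.
Fractional drop under load = R_th/(R_th + R_L) = 164.3 / (164.3 + 4000) = 0.03946.
So the output falls by 3.95 %.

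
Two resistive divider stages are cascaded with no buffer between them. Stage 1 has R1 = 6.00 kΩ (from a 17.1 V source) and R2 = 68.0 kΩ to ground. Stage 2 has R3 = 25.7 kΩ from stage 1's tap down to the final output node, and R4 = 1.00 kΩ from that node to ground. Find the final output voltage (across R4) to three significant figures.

V_out ≈ 0.488 V

Stage 2 presents R3+R4 = 26.70 kΩ as a load on stage 1's tap.
Stage 1's lower leg becomes R2‖(R3+R4) = 19.17 kΩ, so V_mid = 17.1 × 19.17/25.17 = 13.02 V.
Stage 2 is itself unloaded: V_out = V_mid × R4/(R3+R4) = 13.02 × 1.00/26.70 = 0.488 V.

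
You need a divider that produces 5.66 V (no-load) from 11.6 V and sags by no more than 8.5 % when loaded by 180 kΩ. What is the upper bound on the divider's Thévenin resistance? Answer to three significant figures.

R_th ≤ 16.7 kΩ

Loading drop = R_th/(R_th + R_L) ≤ 0.0850, so R_th ≤ R_L · ε/(1−ε) = 180 kΩ × 0.0850/0.9150 = 16.7 kΩ.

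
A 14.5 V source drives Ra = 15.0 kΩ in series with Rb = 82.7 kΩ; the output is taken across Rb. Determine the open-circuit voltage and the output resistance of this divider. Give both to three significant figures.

V_th = 12.3 V, R_th = 12.7 kΩ

V_th is the open-circuit tap voltage: 14.5 × 82.7/(15.0 + 82.7) = 12.3 V.
With the supply zeroed, Ra and Rb appear in parallel from the tap: R_th = Ra‖Rb = (15.0 × 82.7)/97.70 = 12.7 kΩ.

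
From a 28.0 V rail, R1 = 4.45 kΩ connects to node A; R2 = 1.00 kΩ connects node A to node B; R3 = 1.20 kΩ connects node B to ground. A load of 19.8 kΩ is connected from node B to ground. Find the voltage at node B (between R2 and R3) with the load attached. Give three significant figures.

At node B, R3 is in parallel with the load: R3‖R_L = 1.131 kΩ.
Below node A the resistance is R2 + (R3‖R_L) = 2.131 kΩ, so V_A = 28.0 × 2.131/6.581 = 9.068 V.
Then V_B = V_A × (R3‖R_L)/(R2 + R3‖R_L) = 9.068 × 1.131/2.131 = 4.81 V.

V ≈ 4.81 V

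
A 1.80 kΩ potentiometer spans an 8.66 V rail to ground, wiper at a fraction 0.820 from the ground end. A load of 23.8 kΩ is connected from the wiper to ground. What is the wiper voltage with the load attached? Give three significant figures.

V ≈ 7.02 V

The wiper splits the pot into (1−α)R = 324.0 Ω above and αR = 1476 Ω below.
Lower section ‖ load = 1390 Ω.
V_wiper = 8.66 × 1390/(324.0 + 1390) = 7.02 V.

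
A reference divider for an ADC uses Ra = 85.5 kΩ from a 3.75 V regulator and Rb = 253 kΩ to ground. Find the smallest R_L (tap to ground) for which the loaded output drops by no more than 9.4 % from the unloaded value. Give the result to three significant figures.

Output resistance R_th = Ra‖Rb = (85.5 × 253)/338.5 = 63.90 kΩ.
The fractional drop is R_th/(R_th + R_L); requiring this ≤ 0.0940 gives R_L ≥ R_th(1/0.0940 − 1) = 63.90 × 9.638 = 616 kΩ.

R_L(min) ≈ 616 kΩ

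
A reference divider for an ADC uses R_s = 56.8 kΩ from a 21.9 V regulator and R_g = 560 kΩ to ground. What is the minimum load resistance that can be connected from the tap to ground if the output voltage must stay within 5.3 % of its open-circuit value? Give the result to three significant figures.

R_L(min) ≈ 921 kΩ

Output resistance R_th = R_s‖R_g = (56.8 × 560)/616.8 = 51.57 kΩ.
The fractional drop is R_th/(R_th + R_L); requiring this ≤ 0.0530 gives R_L ≥ R_th(1/0.0530 − 1) = 51.57 × 17.87 = 921 kΩ.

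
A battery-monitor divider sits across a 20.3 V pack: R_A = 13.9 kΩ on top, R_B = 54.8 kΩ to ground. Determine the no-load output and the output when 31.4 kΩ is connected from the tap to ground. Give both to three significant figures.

Open-circuit: V = 20.3 × 54.8/(13.9 + 54.8) = 16.2 V.
With the load, R_B becomes R_B‖R_L = 19.96 kΩ, so V = 20.3 × 19.96/33.86 = 12.0 V.

Unloaded: 16.2 V; loaded: 12.0 V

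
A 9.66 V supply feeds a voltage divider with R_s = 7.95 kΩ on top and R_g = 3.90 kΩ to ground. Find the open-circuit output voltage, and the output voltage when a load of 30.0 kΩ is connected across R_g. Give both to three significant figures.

Open-circuit: V = 9.66 × 3.90/(7.95 + 3.90) = 3.18 V.
With the load, R_g becomes R_g‖R_L = 3.451 kΩ, so V = 9.66 × 3.451/11.40 = 2.92 V.

Unloaded: 3.18 V; loaded: 2.92 V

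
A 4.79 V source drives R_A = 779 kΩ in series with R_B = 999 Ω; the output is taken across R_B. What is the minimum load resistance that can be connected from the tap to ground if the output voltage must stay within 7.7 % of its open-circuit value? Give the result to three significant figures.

R_L(min) ≈ 12.0 kΩ

Output resistance R_th = R_A‖R_B = (779000 × 999)/780000 = 997.7 Ω.
The fractional drop is R_th/(R_th + R_L); requiring this ≤ 0.0770 gives R_L ≥ R_th(1/0.0770 − 1) = 997.7 × 11.99 = 12.0 kΩ.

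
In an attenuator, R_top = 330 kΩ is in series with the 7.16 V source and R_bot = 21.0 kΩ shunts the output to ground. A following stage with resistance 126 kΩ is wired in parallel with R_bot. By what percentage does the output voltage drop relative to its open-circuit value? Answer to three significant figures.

13.5 %

The divider's output (Thévenin) resistance is R_top‖R_bot = 19.74 kΩ.
Fractional drop under load = R_th/(R_th + R_L) = 19.74 / (19.74 + 126) = 0.1355.
So the output falls by 13.5 %.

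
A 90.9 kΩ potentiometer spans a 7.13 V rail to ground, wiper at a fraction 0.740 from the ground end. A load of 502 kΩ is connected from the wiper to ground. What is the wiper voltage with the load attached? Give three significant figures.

The wiper splits the pot into (1−α)R = 23.63 kΩ above and αR = 67.27 kΩ below.
Lower section ‖ load = 59.32 kΩ.
V_wiper = 7.13 × 59.32/(23.63 + 59.32) = 5.10 V.

V ≈ 5.10 V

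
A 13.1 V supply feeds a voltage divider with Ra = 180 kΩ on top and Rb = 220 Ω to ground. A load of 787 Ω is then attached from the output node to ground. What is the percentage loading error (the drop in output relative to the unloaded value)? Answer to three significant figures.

Unloaded V = 13.1 × 220/180200 = 0.01599 V.
Loaded: Rb‖R_L = 171.9 Ω, giving V = 13.1 × 171.9/180200 = 0.01250 V.
Drop = (0.01599 − 0.01250) / 0.01599 = 21.8 %.

21.8 %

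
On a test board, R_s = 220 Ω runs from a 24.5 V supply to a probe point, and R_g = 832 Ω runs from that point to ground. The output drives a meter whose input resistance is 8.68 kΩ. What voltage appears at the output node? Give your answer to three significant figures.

The load sits in parallel with R_g: R_g‖R_L = (832 × 8680) / (832 + 8680) = 759.2 Ω.
V_out = 24.5 × 759.2 / (220 + 759.2) = 24.5 × 759.2/979.2 = 19.0 V.

V_out ≈ 19.0 V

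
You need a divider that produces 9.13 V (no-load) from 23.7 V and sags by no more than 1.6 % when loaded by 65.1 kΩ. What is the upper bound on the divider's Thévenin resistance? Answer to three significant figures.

Loading drop = R_th/(R_th + R_L) ≤ 0.0160, so R_th ≤ R_L · ε/(1−ε) = 65.1 kΩ × 0.0160/0.9840 = 1.06 kΩ.

R_th ≤ 1.06 kΩ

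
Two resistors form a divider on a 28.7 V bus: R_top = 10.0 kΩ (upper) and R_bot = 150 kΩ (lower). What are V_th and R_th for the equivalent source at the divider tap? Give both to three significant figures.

V_th = 26.9 V, R_th = 9.38 kΩ

V_th is the open-circuit tap voltage: 28.7 × 150/(10.0 + 150) = 26.9 V.
With the supply zeroed, R_top and R_bot appear in parallel from the tap: R_th = R_top‖R_bot = (10.0 × 150)/160.0 = 9.38 kΩ.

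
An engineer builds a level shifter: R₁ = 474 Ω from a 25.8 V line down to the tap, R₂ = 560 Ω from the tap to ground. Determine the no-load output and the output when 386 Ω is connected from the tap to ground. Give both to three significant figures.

Open-circuit: V = 25.8 × 560/(474 + 560) = 14.0 V.
With the load, R₂ becomes R₂‖R_L = 228.5 Ω, so V = 25.8 × 228.5/702.5 = 8.39 V.

Unloaded: 14.0 V; loaded: 8.39 V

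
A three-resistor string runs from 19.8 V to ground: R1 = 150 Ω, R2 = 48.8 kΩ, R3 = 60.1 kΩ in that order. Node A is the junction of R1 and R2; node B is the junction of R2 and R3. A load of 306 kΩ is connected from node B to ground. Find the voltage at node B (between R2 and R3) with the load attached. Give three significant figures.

At node B, R3 is in parallel with the load: R3‖R_L = 50230 Ω.
Below node A the resistance is R2 + (R3‖R_L) = 99030 Ω, so V_A = 19.8 × 99030/99180 = 19.77 V.
Then V_B = V_A × (R3‖R_L)/(R2 + R3‖R_L) = 19.77 × 50230/99030 = 10.0 V.

V ≈ 10.0 V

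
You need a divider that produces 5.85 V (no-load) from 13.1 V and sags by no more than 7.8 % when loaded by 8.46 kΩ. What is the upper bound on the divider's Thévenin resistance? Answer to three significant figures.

R_th ≤ 716 Ω

Loading drop = R_th/(R_th + R_L) ≤ 0.0780, so R_th ≤ R_L · ε/(1−ε) = 8.46 kΩ × 0.0780/0.9220 = 716 Ω.
(Any R1, R2 with R2/(R1+R2) = 0.447 and R1‖R2 ≤ 716 Ω will meet the spec.)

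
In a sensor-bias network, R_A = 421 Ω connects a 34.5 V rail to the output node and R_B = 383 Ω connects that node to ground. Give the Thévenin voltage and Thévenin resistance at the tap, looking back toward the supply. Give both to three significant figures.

V_th = 16.4 V, R_th = 201 Ω

V_th is the open-circuit tap voltage: 34.5 × 383/(421 + 383) = 16.4 V.
With the supply zeroed, R_A and R_B appear in parallel from the tap: R_th = R_A‖R_B = (421 × 383)/804.0 = 201 Ω.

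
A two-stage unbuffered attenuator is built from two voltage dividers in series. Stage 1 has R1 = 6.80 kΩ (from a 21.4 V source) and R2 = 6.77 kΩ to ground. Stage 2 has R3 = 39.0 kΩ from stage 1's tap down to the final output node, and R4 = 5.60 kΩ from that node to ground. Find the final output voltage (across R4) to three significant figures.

Stage 2 presents R3+R4 = 44.60 kΩ as a load on stage 1's tap.
Stage 1's lower leg becomes R2‖(R3+R4) = 5.878 kΩ, so V_mid = 21.4 × 5.878/12.68 = 9.922 V.
Stage 2 is itself unloaded: V_out = V_mid × R4/(R3+R4) = 9.922 × 5.60/44.60 = 1.25 V.

V_out ≈ 1.25 V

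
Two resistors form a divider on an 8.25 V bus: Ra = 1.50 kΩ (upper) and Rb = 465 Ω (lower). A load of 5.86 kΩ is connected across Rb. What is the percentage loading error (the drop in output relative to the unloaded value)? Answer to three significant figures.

5.71 %

The divider's output (Thévenin) resistance is Ra‖Rb = 355.0 Ω.
Fractional drop under load = R_th/(R_th + R_L) = 355.0 / (355.0 + 5860) = 0.05711.
So the output falls by 5.71 %.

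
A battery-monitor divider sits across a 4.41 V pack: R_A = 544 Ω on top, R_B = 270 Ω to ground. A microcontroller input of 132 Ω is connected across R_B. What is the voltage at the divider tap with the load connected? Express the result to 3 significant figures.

V_out ≈ 0.618 V

The load sits in parallel with R_B: R_B‖R_L = (270 × 132) / (270 + 132) = 88.66 Ω.
V_out = 4.41 × 88.66 / (544 + 88.66) = 4.41 × 88.66/632.7 = 0.618 V.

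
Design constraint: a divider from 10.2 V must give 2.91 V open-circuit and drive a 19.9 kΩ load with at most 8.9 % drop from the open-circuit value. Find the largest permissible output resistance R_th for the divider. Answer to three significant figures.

Loading drop = R_th/(R_th + R_L) ≤ 0.0890, so R_th ≤ R_L · ε/(1−ε) = 19.9 kΩ × 0.0890/0.9110 = 1.94 kΩ.
(Any R1, R2 with R2/(R1+R2) = 0.285 and R1‖R2 ≤ 1.94 kΩ will meet the spec.)

R_th ≤ 1.94 kΩ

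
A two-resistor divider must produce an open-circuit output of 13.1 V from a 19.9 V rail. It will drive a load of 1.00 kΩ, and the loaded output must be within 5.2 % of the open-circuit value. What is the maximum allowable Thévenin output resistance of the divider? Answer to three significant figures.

Loading drop = R_th/(R_th + R_L) ≤ 0.0520, so R_th ≤ R_L · ε/(1−ε) = 1.00 kΩ × 0.0520/0.9480 = 54.9 Ω.
(Any R1, R2 with R2/(R1+R2) = 0.658 and R1‖R2 ≤ 54.9 Ω will meet the spec.)

R_th ≤ 54.9 Ω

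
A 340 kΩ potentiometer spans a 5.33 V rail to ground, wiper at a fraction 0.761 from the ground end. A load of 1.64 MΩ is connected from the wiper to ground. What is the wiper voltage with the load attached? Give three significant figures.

The wiper splits the pot into (1−α)R = 81.26 kΩ above and αR = 258.7 kΩ below.
Lower section ‖ load = 223.5 kΩ.
V_wiper = 5.33 × 223.5/(81.26 + 223.5) = 3.91 V.

V ≈ 3.91 V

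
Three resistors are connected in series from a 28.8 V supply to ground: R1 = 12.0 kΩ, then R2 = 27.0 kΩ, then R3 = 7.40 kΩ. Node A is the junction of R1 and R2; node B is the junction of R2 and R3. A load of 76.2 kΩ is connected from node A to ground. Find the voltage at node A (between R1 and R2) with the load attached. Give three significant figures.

Below node A the series string R2+R3 = 34.40 kΩ sits in parallel with the 76.2 kΩ load: 23.70 kΩ.
V_A = 28.8 × 23.70/(12.0 + 23.70) = 19.1 V.

V ≈ 19.1 V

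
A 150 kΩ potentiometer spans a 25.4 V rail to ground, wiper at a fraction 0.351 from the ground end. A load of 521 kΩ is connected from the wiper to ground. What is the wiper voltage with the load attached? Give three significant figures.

V ≈ 8.37 V

The wiper splits the pot into (1−α)R = 97.35 kΩ above and αR = 52.65 kΩ below.
Lower section ‖ load = 47.82 kΩ.
V_wiper = 25.4 × 47.82/(97.35 + 47.82) = 8.37 V.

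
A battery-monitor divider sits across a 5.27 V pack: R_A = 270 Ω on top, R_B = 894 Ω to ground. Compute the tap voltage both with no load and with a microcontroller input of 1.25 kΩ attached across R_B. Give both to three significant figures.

Unloaded: 4.05 V; loaded: 3.47 V

Open-circuit: V = 5.27 × 894/(270 + 894) = 4.05 V.
With the load, R_B becomes R_B‖R_L = 521.2 Ω, so V = 5.27 × 521.2/791.2 = 3.47 V.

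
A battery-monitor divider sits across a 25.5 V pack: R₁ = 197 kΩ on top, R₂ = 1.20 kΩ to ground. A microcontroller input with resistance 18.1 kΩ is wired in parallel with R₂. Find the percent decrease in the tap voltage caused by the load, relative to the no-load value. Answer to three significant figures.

6.18 %

The divider's output (Thévenin) resistance is R₁‖R₂ = 1.193 kΩ.
Fractional drop under load = R_th/(R_th + R_L) = 1.193 / (1.193 + 18.1) = 0.06182.
So the output falls by 6.18 %.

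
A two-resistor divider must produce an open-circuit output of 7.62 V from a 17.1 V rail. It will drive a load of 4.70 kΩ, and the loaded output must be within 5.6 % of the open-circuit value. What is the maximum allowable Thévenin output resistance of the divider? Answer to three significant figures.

Loading drop = R_th/(R_th + R_L) ≤ 0.0560, so R_th ≤ R_L · ε/(1−ε) = 4.70 kΩ × 0.0560/0.9440 = 279 Ω.
(Any R1, R2 with R2/(R1+R2) = 0.446 and R1‖R2 ≤ 279 Ω will meet the spec.)

R_th ≤ 279 Ω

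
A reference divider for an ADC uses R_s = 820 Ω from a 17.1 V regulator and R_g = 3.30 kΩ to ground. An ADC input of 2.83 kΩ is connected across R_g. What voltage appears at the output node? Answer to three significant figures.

V_out ≈ 11.1 V

The load sits in parallel with R_g: R_g‖R_L = (3300 × 2830) / (3300 + 2830) = 1523 Ω.
V_out = 17.1 × 1523 / (820 + 1523) = 17.1 × 1523/2343 = 11.1 V.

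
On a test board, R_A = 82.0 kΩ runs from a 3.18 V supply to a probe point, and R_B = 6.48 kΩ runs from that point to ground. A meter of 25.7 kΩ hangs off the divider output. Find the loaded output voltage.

V_out ≈ 0.189 V

The load sits in parallel with R_B: R_B‖R_L = (6.48 × 25.7) / (6.48 + 25.7) = 5.175 kΩ.
V_out = 3.18 × 5.175 / (82.0 + 5.175) = 3.18 × 5.175/87.18 = 0.189 V.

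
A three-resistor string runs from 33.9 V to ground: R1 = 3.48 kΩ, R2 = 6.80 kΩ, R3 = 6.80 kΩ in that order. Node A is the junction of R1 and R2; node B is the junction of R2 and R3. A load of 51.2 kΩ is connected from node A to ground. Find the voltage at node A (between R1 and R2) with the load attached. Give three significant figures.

Below node A the series string R2+R3 = 13.60 kΩ sits in parallel with the 51.2 kΩ load: 10.75 kΩ.
V_A = 33.9 × 10.75/(3.48 + 10.75) = 25.6 V.

V ≈ 25.6 V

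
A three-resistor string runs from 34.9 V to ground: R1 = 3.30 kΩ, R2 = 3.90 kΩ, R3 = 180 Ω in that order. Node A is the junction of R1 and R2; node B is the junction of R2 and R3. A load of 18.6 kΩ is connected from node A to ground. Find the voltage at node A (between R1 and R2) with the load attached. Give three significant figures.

Below node A the series string R2+R3 = 4080 Ω sits in parallel with the 18600 Ω load: 3346 Ω.
V_A = 34.9 × 3346/(3300 + 3346) = 17.6 V.

V ≈ 17.6 V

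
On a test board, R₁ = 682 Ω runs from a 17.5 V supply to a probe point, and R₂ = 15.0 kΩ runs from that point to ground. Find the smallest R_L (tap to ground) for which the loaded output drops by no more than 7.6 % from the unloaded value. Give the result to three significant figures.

Output resistance R_th = R₁‖R₂ = (682 × 15000)/15680 = 652.3 Ω.
The fractional drop is R_th/(R_th + R_L); requiring this ≤ 0.0760 gives R_L ≥ R_th(1/0.0760 − 1) = 652.3 × 12.16 = 7.93 kΩ.

R_L(min) ≈ 7.93 kΩ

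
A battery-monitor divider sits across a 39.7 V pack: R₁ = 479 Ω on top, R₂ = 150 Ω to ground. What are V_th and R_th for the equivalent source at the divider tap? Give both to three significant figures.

V_th = 9.47 V, R_th = 114 Ω

V_th is the open-circuit tap voltage: 39.7 × 150/(479 + 150) = 9.47 V.
With the supply zeroed, R₁ and R₂ appear in parallel from the tap: R_th = R₁‖R₂ = (479 × 150)/629.0 = 114 Ω.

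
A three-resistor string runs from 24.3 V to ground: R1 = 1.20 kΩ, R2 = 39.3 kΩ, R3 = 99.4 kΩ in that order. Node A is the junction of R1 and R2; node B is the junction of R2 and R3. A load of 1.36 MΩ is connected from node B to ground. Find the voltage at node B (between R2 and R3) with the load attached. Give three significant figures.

V ≈ 16.9 V

At node B, R3 is in parallel with the load: R3‖R_L = 92.63 kΩ.
Below node A the resistance is R2 + (R3‖R_L) = 131.9 kΩ, so V_A = 24.3 × 131.9/133.1 = 24.08 V.
Then V_B = V_A × (R3‖R_L)/(R2 + R3‖R_L) = 24.08 × 92.63/131.9 = 16.9 V.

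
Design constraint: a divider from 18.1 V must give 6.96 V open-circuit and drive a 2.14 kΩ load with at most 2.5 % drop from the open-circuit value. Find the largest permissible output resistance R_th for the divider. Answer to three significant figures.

Loading drop = R_th/(R_th + R_L) ≤ 0.0250, so R_th ≤ R_L · ε/(1−ε) = 2.14 kΩ × 0.0250/0.9750 = 54.9 Ω.
(Any R1, R2 with R2/(R1+R2) = 0.385 and R1‖R2 ≤ 54.9 Ω will meet the spec.)

R_th ≤ 54.9 Ω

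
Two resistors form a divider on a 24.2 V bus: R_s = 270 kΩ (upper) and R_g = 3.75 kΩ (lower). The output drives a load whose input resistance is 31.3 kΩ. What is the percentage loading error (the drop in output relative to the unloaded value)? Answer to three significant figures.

Unloaded V = 24.2 × 3.75/273.8 = 0.33151 V.
Loaded: R_g‖R_L = 3.349 kΩ, giving V = 24.2 × 3.349/273.3 = 0.29647 V.
Drop = (0.33151 − 0.29647) / 0.33151 = 10.6 %.

10.6 %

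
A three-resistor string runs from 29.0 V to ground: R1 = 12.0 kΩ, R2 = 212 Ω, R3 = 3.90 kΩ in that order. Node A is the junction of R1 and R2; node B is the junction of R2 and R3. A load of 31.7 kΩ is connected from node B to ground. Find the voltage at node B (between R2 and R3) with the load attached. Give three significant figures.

V ≈ 6.42 V

At node B, R3 is in parallel with the load: R3‖R_L = 3473 Ω.
Below node A the resistance is R2 + (R3‖R_L) = 3685 Ω, so V_A = 29.0 × 3685/15680 = 6.813 V.
Then V_B = V_A × (R3‖R_L)/(R2 + R3‖R_L) = 6.813 × 3473/3685 = 6.42 V.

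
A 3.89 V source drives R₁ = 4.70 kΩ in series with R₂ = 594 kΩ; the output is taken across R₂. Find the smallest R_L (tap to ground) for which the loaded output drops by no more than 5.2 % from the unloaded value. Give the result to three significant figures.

Output resistance R_th = R₁‖R₂ = (4.70 × 594)/598.7 = 4.663 kΩ.
The fractional drop is R_th/(R_th + R_L); requiring this ≤ 0.0520 gives R_L ≥ R_th(1/0.0520 − 1) = 4.663 × 18.23 = 85.0 kΩ.

R_L(min) ≈ 85.0 kΩ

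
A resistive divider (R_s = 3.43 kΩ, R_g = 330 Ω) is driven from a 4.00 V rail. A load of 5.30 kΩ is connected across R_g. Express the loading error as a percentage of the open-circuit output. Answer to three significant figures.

The divider's output (Thévenin) resistance is R_s‖R_g = 301.0 Ω.
Fractional drop under load = R_th/(R_th + R_L) = 301.0 / (301.0 + 5300) = 0.05375.
So the output falls by 5.37 %.

5.37 %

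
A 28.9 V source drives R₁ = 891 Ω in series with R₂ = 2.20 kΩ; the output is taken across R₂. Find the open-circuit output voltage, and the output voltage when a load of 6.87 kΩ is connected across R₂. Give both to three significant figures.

Open-circuit: V = 28.9 × 2200/(891 + 2200) = 20.6 V.
With the load, R₂ becomes R₂‖R_L = 1666 Ω, so V = 28.9 × 1666/2557 = 18.8 V.

Unloaded: 20.6 V; loaded: 18.8 V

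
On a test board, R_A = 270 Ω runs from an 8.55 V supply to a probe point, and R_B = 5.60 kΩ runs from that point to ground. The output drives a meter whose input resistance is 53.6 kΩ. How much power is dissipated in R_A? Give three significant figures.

P ≈ 0.692 mW

Total resistance from the source is R_A + (R_B‖R_L) = 5340 Ω, so I = 8.55/5340 Ω = 1.601 mA.
P = I²·R_A = (1.601 mA)² × 270 Ω = 0.692 mW.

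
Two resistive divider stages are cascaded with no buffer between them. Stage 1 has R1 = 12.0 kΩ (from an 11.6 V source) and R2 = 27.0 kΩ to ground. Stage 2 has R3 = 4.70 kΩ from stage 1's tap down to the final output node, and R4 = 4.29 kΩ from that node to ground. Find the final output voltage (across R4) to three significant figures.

Stage 2 presents R3+R4 = 8.990 kΩ as a load on stage 1's tap.
Stage 1's lower leg becomes R2‖(R3+R4) = 6.744 kΩ, so V_mid = 11.6 × 6.744/18.74 = 4.174 V.
Stage 2 is itself unloaded: V_out = V_mid × R4/(R3+R4) = 4.174 × 4.29/8.990 = 1.99 V.

V_out ≈ 1.99 V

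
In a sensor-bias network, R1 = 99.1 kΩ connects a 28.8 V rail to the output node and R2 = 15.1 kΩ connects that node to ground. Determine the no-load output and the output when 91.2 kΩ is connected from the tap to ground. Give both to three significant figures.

Open-circuit: V = 28.8 × 15.1/(99.1 + 15.1) = 3.81 V.
With the load, R2 becomes R2‖R_L = 12.96 kΩ, so V = 28.8 × 12.96/112.1 = 3.33 V.

Unloaded: 3.81 V; loaded: 3.33 V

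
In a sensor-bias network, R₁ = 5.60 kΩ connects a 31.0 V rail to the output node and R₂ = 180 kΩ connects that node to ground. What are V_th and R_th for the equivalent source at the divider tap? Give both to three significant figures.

V_th is the open-circuit tap voltage: 31.0 × 180/(5.60 + 180) = 30.1 V.
With the supply zeroed, R₁ and R₂ appear in parallel from the tap: R_th = R₁‖R₂ = (5.60 × 180)/185.6 = 5.43 kΩ.

V_th = 30.1 V, R_th = 5.43 kΩ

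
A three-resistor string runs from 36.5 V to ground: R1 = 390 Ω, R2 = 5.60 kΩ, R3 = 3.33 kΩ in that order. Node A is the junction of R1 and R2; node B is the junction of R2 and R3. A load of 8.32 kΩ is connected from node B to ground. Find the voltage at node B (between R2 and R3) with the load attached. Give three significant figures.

V ≈ 10.4 V

At node B, R3 is in parallel with the load: R3‖R_L = 2378 Ω.
Below node A the resistance is R2 + (R3‖R_L) = 7978 Ω, so V_A = 36.5 × 7978/8368 = 34.80 V.
Then V_B = V_A × (R3‖R_L)/(R2 + R3‖R_L) = 34.80 × 2378/7978 = 10.4 V.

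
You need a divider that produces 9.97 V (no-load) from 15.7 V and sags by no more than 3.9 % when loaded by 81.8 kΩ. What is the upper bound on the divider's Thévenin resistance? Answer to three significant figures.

R_th ≤ 3.32 kΩ

Loading drop = R_th/(R_th + R_L) ≤ 0.0390, so R_th ≤ R_L · ε/(1−ε) = 81.8 kΩ × 0.0390/0.9610 = 3.32 kΩ.
(Any R1, R2 with R2/(R1+R2) = 0.635 and R1‖R2 ≤ 3.32 kΩ will meet the spec.)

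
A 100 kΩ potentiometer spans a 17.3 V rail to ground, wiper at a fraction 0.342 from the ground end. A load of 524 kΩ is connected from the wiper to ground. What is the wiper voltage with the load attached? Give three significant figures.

V ≈ 5.67 V

The wiper splits the pot into (1−α)R = 65.80 kΩ above and αR = 34.20 kΩ below.
Lower section ‖ load = 32.10 kΩ.
V_wiper = 17.3 × 32.10/(65.80 + 32.10) = 5.67 V.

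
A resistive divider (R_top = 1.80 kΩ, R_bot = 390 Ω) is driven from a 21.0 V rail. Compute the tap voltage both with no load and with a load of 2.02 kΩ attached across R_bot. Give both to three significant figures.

Unloaded: 3.74 V; loaded: 3.23 V

Open-circuit: V = 21.0 × 390/(1800 + 390) = 3.74 V.
With the load, R_bot becomes R_bot‖R_L = 326.9 Ω, so V = 21.0 × 326.9/2127 = 3.23 V.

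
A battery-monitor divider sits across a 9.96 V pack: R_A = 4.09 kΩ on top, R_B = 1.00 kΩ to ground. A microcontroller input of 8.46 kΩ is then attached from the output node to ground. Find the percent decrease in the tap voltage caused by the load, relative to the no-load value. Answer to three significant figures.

8.67 %

The divider's output (Thévenin) resistance is R_A‖R_B = 0.8035 kΩ.
Fractional drop under load = R_th/(R_th + R_L) = 0.8035 / (0.8035 + 8.46) = 0.08674.
So the output falls by 8.67 %.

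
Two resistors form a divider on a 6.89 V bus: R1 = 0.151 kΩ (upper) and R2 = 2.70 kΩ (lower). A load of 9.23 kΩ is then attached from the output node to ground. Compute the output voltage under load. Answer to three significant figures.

V_out ≈ 6.43 V

The load sits in parallel with R2: R2‖R_L = (2700 × 9230) / (2700 + 9230) = 2089 Ω.
V_out = 6.89 × 2089 / (151 + 2089) = 6.89 × 2089/2240 = 6.43 V.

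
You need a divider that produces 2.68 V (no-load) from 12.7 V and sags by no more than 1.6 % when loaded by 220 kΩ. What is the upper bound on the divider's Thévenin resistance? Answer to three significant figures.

Loading drop = R_th/(R_th + R_L) ≤ 0.0160, so R_th ≤ R_L · ε/(1−ε) = 220 kΩ × 0.0160/0.9840 = 3.58 kΩ.
(Any R1, R2 with R2/(R1+R2) = 0.211 and R1‖R2 ≤ 3.58 kΩ will meet the spec.)

R_th ≤ 3.58 kΩ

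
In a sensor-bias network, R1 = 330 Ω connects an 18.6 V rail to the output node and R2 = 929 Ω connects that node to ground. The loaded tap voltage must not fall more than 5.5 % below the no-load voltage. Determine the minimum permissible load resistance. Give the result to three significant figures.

R_L(min) ≈ 4.18 kΩ

Output resistance R_th = R1‖R2 = (330 × 929)/1259 = 243.5 Ω.
The fractional drop is R_th/(R_th + R_L); requiring this ≤ 0.0550 gives R_L ≥ R_th(1/0.0550 − 1) = 243.5 × 17.18 = 4.18 kΩ.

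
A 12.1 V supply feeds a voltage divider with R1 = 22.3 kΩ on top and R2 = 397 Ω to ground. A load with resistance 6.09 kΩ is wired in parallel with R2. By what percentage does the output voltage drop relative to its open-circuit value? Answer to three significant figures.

6.02 %

The divider's output (Thévenin) resistance is R1‖R2 = 390.1 Ω.
Fractional drop under load = R_th/(R_th + R_L) = 390.1 / (390.1 + 6090) = 0.06019.
So the output falls by 6.02 %.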